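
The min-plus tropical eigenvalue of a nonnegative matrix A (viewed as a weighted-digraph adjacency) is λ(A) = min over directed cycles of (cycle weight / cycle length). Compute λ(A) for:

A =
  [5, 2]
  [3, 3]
λ(A) = 5/2

Enumerate directed cycles and compute their means (weight / length). Sample:
  cycle 0 → 0: weight = 5, length = 1, mean = 5/1 ≈ 5.000
  cycle 1 → 1: weight = 3, length = 1, mean = 3/1 ≈ 3.000
  cycle 0 → 1 → 0: weight = 5, length = 2, mean = 5/2 ≈ 2.500
  cycle 1 → 0 → 1: weight = 5, length = 2, mean = 5/2 ≈ 2.500
Minimum mean = 2.500, attained e.g. along the cycle 0 → 1 → 0 with weight 5 and length 2. So λ(A) = 5/2 = 5/2.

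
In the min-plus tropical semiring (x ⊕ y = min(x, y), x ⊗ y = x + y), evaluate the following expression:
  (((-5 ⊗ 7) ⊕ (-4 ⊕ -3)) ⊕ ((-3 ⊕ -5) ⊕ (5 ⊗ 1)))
(((-5 ⊗ 7) ⊕ (-4 ⊕ -3)) ⊕ ((-3 ⊕ -5) ⊕ (5 ⊗ 1))) = -5

Expand innermost to outermost. Recall ⊕ takes the minimum of its arguments and ⊗ takes their sum. Working out the expression (((-5 ⊗ 7) ⊕ (-4 ⊕ -3)) ⊕ ((-3 ⊕ -5) ⊕ (5 ⊗ 1))) gives -5.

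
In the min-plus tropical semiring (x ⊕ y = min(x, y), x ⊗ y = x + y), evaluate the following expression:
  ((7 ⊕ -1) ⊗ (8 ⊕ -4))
((7 ⊕ -1) ⊗ (8 ⊕ -4)) = -5

Expand innermost to outermost. Recall ⊕ takes the minimum of its arguments and ⊗ takes their sum. Working out the expression ((7 ⊕ -1) ⊗ (8 ⊕ -4)) gives -5.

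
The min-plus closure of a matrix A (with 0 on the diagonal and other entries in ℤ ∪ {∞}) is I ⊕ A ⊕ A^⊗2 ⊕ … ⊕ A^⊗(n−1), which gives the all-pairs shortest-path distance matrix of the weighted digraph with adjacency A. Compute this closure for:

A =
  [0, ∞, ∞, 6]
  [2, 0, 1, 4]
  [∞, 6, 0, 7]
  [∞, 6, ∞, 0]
Closure =
  [0, 12, 13, 6]
  [2, 0, 1, 4]
  [8, 6, 0, 7]
  [8, 6, 7, 0]

This is the Floyd-Warshall all-pairs shortest-path computation. For each intermediate vertex k = 0, 1, …, 3, update dist[i][j] ← min(dist[i][j], dist[i][k] + dist[k][j]). The final matrix gives, for each (i, j), the minimum total weight of any directed path from i to j (possibly empty when i = j).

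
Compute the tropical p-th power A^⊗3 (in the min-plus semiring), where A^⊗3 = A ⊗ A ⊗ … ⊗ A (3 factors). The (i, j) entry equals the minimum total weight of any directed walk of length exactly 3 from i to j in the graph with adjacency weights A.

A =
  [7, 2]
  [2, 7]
A^⊗3 =
  [11, 6]
  [6, 11]

Each entry (A^⊗3)_ij equals the minimum over all length-3 walks i = v_0 → v_1 → … → v_3 = j of Σ_t A[v_t][v_{t+1}]. For example, for (i, j) = (0, 1) we minimise over 4 possible intermediate vertex sequences; the minimum is 6, attained along the walk 0 → 1 → 0 → 1.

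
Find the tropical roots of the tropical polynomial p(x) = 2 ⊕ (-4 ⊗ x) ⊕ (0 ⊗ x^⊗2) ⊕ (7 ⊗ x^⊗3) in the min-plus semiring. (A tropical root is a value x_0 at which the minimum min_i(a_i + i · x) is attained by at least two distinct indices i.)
Roots: {-7, -4, 6}

Each tropical root is a break point of the lower envelope of the lines y = a_i + i · x (there are 4 lines, with slopes 0, 1, ..., 3). Only the lines that attain the minimum somewhere contribute to roots; other lines are dominated. Here the surviving (envelope) indices are i = 3, i = 2, i = 1, i = 0.
Intersections between consecutive envelope lines give the roots: for adjacent envelope indices i < j the intersection is x = (a_i − a_j) / (j − i). Reading off the sorted break points: {-7, -4, 6}.
Verification: at each break x_0, at least two indices attain the minimum of min_i(a_i + i · x_0).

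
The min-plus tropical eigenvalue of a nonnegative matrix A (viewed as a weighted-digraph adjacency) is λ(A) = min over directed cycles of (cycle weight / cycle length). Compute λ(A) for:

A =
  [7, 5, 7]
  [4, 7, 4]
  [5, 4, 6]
λ(A) = 4

Enumerate directed cycles and compute their means (weight / length). Sample:
  cycle 0 → 0: weight = 7, length = 1, mean = 7/1 ≈ 7.000
  cycle 1 → 1: weight = 7, length = 1, mean = 7/1 ≈ 7.000
  cycle 2 → 2: weight = 6, length = 1, mean = 6/1 ≈ 6.000
  cycle 0 → 1 → 0: weight = 9, length = 2, mean = 9/2 ≈ 4.500
  cycle 0 → 2 → 0: weight = 12, length = 2, mean = 12/2 ≈ 6.000
  cycle 1 → 0 → 1: weight = 9, length = 2, mean = 9/2 ≈ 4.500
Minimum mean = 4.000, attained e.g. along the cycle 1 → 2 → 1 with weight 8 and length 2. So λ(A) = 8/2 = 4.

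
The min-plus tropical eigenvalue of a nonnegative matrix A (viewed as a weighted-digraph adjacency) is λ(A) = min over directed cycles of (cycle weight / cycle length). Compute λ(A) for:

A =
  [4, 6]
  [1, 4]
λ(A) = 7/2

Enumerate directed cycles and compute their means (weight / length). Sample:
  cycle 0 → 0: weight = 4, length = 1, mean = 4/1 ≈ 4.000
  cycle 1 → 1: weight = 4, length = 1, mean = 4/1 ≈ 4.000
  cycle 0 → 1 → 0: weight = 7, length = 2, mean = 7/2 ≈ 3.500
  cycle 1 → 0 → 1: weight = 7, length = 2, mean = 7/2 ≈ 3.500
Minimum mean = 3.500, attained e.g. along the cycle 0 → 1 → 0 with weight 7 and length 2. So λ(A) = 7/2 = 7/2.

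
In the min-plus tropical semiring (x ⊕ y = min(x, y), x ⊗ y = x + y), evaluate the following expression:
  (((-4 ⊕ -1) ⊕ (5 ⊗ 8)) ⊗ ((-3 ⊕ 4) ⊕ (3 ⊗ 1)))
(((-4 ⊕ -1) ⊕ (5 ⊗ 8)) ⊗ ((-3 ⊕ 4) ⊕ (3 ⊗ 1))) = -7

Expand innermost to outermost. Recall ⊕ takes the minimum of its arguments and ⊗ takes their sum. Working out the expression (((-4 ⊕ -1) ⊕ (5 ⊗ 8)) ⊗ ((-3 ⊕ 4) ⊕ (3 ⊗ 1))) gives -7.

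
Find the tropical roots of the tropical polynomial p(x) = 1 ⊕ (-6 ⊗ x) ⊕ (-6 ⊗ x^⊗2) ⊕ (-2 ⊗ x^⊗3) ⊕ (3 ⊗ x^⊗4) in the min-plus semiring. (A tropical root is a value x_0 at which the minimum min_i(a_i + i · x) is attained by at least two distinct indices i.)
Roots: {-5, -4, 0, 7}

Each tropical root is a break point of the lower envelope of the lines y = a_i + i · x (there are 5 lines, with slopes 0, 1, ..., 4). Only the lines that attain the minimum somewhere contribute to roots; other lines are dominated. Here the surviving (envelope) indices are i = 4, i = 3, i = 2, i = 1, i = 0.
Intersections between consecutive envelope lines give the roots: for adjacent envelope indices i < j the intersection is x = (a_i − a_j) / (j − i). Reading off the sorted break points: {-5, -4, 0, 7}.
Verification: at each break x_0, at least two indices attain the minimum of min_i(a_i + i · x_0).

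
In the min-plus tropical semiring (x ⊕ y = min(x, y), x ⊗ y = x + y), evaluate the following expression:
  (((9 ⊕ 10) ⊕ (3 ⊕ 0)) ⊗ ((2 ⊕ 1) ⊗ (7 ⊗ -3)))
(((9 ⊕ 10) ⊕ (3 ⊕ 0)) ⊗ ((2 ⊕ 1) ⊗ (7 ⊗ -3))) = 5

Expand innermost to outermost. Recall ⊕ takes the minimum of its arguments and ⊗ takes their sum. Working out the expression (((9 ⊕ 10) ⊕ (3 ⊕ 0)) ⊗ ((2 ⊕ 1) ⊗ (7 ⊗ -3))) gives 5.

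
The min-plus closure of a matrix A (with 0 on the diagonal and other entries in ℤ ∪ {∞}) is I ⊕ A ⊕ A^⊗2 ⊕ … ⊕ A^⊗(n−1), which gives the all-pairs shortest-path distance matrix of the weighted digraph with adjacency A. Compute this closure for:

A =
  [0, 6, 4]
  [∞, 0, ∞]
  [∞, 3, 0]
Closure =
  [0, 6, 4]
  [∞, 0, ∞]
  [∞, 3, 0]

This is the Floyd-Warshall all-pairs shortest-path computation. For each intermediate vertex k = 0, 1, …, 2, update dist[i][j] ← min(dist[i][j], dist[i][k] + dist[k][j]). The final matrix gives, for each (i, j), the minimum total weight of any directed path from i to j (possibly empty when i = j).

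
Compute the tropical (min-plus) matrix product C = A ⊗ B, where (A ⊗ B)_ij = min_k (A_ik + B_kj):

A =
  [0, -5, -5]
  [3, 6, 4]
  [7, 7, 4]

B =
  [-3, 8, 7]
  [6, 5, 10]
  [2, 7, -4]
A ⊗ B =
  [-3, 0, -9]
  [0, 11, 0]
  [4, 11, 0]

Apply the min-plus product entry-by-entry:
  C[0][0] = min over k of (A[0][0] + B[0][0] = 0 + -3 = -3, A[0][1] + B[1][0] = -5 + 6 = 1, A[0][2] + B[2][0] = -5 + 2 = -3) = -3 (attained at k = 0)
  C[0][1] = min over k of (A[0][0] + B[0][1] = 0 + 8 = 8, A[0][1] + B[1][1] = -5 + 5 = 0, A[0][2] + B[2][1] = -5 + 7 = 2) = 0 (attained at k = 1)
  C[0][2] = min over k of (A[0][0] + B[0][2] = 0 + 7 = 7, A[0][1] + B[1][2] = -5 + 10 = 5, A[0][2] + B[2][2] = -5 + -4 = -9) = -9 (attained at k = 2)
  C[1][0] = min over k of (A[1][0] + B[0][0] = 3 + -3 = 0, A[1][1] + B[1][0] = 6 + 6 = 12, A[1][2] + B[2][0] = 4 + 2 = 6) = 0 (attained at k = 0)
  C[1][1] = min over k of (A[1][0] + B[0][1] = 3 + 8 = 11, A[1][1] + B[1][1] = 6 + 5 = 11, A[1][2] + B[2][1] = 4 + 7 = 11) = 11 (attained at k = 0)
  C[1][2] = min over k of (A[1][0] + B[0][2] = 3 + 7 = 10, A[1][1] + B[1][2] = 6 + 10 = 16, A[1][2] + B[2][2] = 4 + -4 = 0) = 0 (attained at k = 2)
  C[2][0] = min over k of (A[2][0] + B[0][0] = 7 + -3 = 4, A[2][1] + B[1][0] = 7 + 6 = 13, A[2][2] + B[2][0] = 4 + 2 = 6) = 4 (attained at k = 0)
  C[2][1] = min over k of (A[2][0] + B[0][1] = 7 + 8 = 15, A[2][1] + B[1][1] = 7 + 5 = 12, A[2][2] + B[2][1] = 4 + 7 = 11) = 11 (attained at k = 2)
  C[2][2] = min over k of (A[2][0] + B[0][2] = 7 + 7 = 14, A[2][1] + B[1][2] = 7 + 10 = 17, A[2][2] + B[2][2] = 4 + -4 = 0) = 0 (attained at k = 2)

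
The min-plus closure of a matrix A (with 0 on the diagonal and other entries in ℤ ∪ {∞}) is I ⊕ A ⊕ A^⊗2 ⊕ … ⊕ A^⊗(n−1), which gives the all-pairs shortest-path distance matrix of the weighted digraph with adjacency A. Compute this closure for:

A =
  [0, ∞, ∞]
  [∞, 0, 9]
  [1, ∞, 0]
Closure =
  [0, ∞, ∞]
  [10, 0, 9]
  [1, ∞, 0]

This is the Floyd-Warshall all-pairs shortest-path computation. For each intermediate vertex k = 0, 1, …, 2, update dist[i][j] ← min(dist[i][j], dist[i][k] + dist[k][j]). The final matrix gives, for each (i, j), the minimum total weight of any directed path from i to j (possibly empty when i = j).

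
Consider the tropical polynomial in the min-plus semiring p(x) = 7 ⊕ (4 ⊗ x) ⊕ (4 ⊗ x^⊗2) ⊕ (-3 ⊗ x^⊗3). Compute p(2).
p(2) = 3

A tropical monomial a ⊗ x^⊗i evaluates to a + i · x. Evaluating each term at x = 2:
  Term 0 contributes 7 + 0 · 2 = 7
  Term 1 contributes 4 + 1 · 2 = 6
  Term 2 contributes 4 + 2 · 2 = 8
  Term 3 contributes -3 + 3 · 2 = 3
p(2) = ⊕ of these = min[7, 6, 8, 3] = 3.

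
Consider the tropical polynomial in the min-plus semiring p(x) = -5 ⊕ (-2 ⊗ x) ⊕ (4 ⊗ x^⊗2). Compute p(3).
p(3) = -5

A tropical monomial a ⊗ x^⊗i evaluates to a + i · x. Evaluating each term at x = 3:
  Term 0 contributes -5 + 0 · 3 = -5
  Term 1 contributes -2 + 1 · 3 = 1
  Term 2 contributes 4 + 2 · 3 = 10
p(3) = ⊕ of these = min[-5, 1, 10] = -5.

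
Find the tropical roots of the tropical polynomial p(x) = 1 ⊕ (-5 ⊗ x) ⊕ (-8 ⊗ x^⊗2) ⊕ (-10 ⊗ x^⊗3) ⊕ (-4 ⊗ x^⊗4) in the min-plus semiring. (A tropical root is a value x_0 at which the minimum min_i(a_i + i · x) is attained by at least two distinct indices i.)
Roots: {-6, 2, 3, 6}

Each tropical root is a break point of the lower envelope of the lines y = a_i + i · x (there are 5 lines, with slopes 0, 1, ..., 4). Only the lines that attain the minimum somewhere contribute to roots; other lines are dominated. Here the surviving (envelope) indices are i = 4, i = 3, i = 2, i = 1, i = 0.
Intersections between consecutive envelope lines give the roots: for adjacent envelope indices i < j the intersection is x = (a_i − a_j) / (j − i). Reading off the sorted break points: {-6, 2, 3, 6}.
Verification: at each break x_0, at least two indices attain the minimum of min_i(a_i + i · x_0).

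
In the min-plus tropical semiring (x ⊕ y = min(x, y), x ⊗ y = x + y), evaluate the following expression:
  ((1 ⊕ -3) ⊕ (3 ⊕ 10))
((1 ⊕ -3) ⊕ (3 ⊕ 10)) = -3

Expand innermost to outermost. Recall ⊕ takes the minimum of its arguments and ⊗ takes their sum. Working out the expression ((1 ⊕ -3) ⊕ (3 ⊕ 10)) gives -3.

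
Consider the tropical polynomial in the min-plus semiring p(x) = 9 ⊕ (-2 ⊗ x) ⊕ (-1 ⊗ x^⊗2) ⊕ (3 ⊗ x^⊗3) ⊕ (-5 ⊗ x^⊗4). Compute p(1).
p(1) = -1

A tropical monomial a ⊗ x^⊗i evaluates to a + i · x. Evaluating each term at x = 1:
  Term 0 contributes 9 + 0 · 1 = 9
  Term 1 contributes -2 + 1 · 1 = -1
  Term 2 contributes -1 + 2 · 1 = 1
  Term 3 contributes 3 + 3 · 1 = 6
  Term 4 contributes -5 + 4 · 1 = -1
p(1) = ⊕ of these = min[9, -1, 1, 6, -1] = -1.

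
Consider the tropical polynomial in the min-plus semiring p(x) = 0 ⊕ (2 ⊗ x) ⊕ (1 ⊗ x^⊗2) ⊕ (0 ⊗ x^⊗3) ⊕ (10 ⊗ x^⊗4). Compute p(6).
p(6) = 0

A tropical monomial a ⊗ x^⊗i evaluates to a + i · x. Evaluating each term at x = 6:
  Term 0 contributes 0 + 0 · 6 = 0
  Term 1 contributes 2 + 1 · 6 = 8
  Term 2 contributes 1 + 2 · 6 = 13
  Term 3 contributes 0 + 3 · 6 = 18
  Term 4 contributes 10 + 4 · 6 = 34
p(6) = ⊕ of these = min[0, 8, 13, 18, 34] = 0.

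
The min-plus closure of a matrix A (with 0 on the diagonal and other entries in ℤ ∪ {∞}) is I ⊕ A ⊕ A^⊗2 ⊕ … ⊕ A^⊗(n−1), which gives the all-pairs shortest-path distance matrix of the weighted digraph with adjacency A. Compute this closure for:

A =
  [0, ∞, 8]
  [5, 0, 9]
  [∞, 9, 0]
Closure =
  [0, 17, 8]
  [5, 0, 9]
  [14, 9, 0]

This is the Floyd-Warshall all-pairs shortest-path computation. For each intermediate vertex k = 0, 1, …, 2, update dist[i][j] ← min(dist[i][j], dist[i][k] + dist[k][j]). The final matrix gives, for each (i, j), the minimum total weight of any directed path from i to j (possibly empty when i = j).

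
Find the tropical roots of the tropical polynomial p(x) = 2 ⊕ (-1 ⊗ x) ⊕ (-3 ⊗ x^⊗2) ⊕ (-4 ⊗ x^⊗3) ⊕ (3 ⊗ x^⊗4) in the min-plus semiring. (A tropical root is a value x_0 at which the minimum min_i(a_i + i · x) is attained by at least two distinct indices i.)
Roots: {-7, 1, 2, 3}

Each tropical root is a break point of the lower envelope of the lines y = a_i + i · x (there are 5 lines, with slopes 0, 1, ..., 4). Only the lines that attain the minimum somewhere contribute to roots; other lines are dominated. Here the surviving (envelope) indices are i = 4, i = 3, i = 2, i = 1, i = 0.
Intersections between consecutive envelope lines give the roots: for adjacent envelope indices i < j the intersection is x = (a_i − a_j) / (j − i). Reading off the sorted break points: {-7, 1, 2, 3}.
Verification: at each break x_0, at least two indices attain the minimum of min_i(a_i + i · x_0).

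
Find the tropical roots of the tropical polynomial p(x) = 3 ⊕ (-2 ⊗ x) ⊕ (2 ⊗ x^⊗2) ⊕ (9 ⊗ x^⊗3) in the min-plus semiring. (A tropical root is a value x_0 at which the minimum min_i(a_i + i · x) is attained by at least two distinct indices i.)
Roots: {-7, -4, 5}

Each tropical root is a break point of the lower envelope of the lines y = a_i + i · x (there are 4 lines, with slopes 0, 1, ..., 3). Only the lines that attain the minimum somewhere contribute to roots; other lines are dominated. Here the surviving (envelope) indices are i = 3, i = 2, i = 1, i = 0.
Intersections between consecutive envelope lines give the roots: for adjacent envelope indices i < j the intersection is x = (a_i − a_j) / (j − i). Reading off the sorted break points: {-7, -4, 5}.
Verification: at each break x_0, at least two indices attain the minimum of min_i(a_i + i · x_0).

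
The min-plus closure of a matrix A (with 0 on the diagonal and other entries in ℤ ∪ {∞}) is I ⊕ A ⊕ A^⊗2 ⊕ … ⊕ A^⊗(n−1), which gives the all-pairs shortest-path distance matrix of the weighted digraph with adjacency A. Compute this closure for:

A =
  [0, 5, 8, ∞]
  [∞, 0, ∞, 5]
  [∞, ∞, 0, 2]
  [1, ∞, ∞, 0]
Closure =
  [0, 5, 8, 10]
  [6, 0, 14, 5]
  [3, 8, 0, 2]
  [1, 6, 9, 0]

This is the Floyd-Warshall all-pairs shortest-path computation. For each intermediate vertex k = 0, 1, …, 3, update dist[i][j] ← min(dist[i][j], dist[i][k] + dist[k][j]). The final matrix gives, for each (i, j), the minimum total weight of any directed path from i to j (possibly empty when i = j).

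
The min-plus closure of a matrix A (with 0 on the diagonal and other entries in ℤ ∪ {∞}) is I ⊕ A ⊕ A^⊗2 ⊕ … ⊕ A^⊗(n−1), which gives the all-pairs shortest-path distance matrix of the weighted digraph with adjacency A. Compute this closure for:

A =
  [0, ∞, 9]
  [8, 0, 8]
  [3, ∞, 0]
Closure =
  [0, ∞, 9]
  [8, 0, 8]
  [3, ∞, 0]

This is the Floyd-Warshall all-pairs shortest-path computation. For each intermediate vertex k = 0, 1, …, 2, update dist[i][j] ← min(dist[i][j], dist[i][k] + dist[k][j]). The final matrix gives, for each (i, j), the minimum total weight of any directed path from i to j (possibly empty when i = j).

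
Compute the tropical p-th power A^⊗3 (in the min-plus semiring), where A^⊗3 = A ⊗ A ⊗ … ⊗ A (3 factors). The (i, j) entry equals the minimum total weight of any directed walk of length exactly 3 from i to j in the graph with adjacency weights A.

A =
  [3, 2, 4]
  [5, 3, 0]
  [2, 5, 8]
A^⊗3 =
  [4, 7, 5]
  [5, 4, 5]
  [7, 7, 4]

Each entry (A^⊗3)_ij equals the minimum over all length-3 walks i = v_0 → v_1 → … → v_3 = j of Σ_t A[v_t][v_{t+1}]. For example, for (i, j) = (0, 2) we minimise over 9 possible intermediate vertex sequences; the minimum is 5, attained along the walk 0 → 0 → 1 → 2.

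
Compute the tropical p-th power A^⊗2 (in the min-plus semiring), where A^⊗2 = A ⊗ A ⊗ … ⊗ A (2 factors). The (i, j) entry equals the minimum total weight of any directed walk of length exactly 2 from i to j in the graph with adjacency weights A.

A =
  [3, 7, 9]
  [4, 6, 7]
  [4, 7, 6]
A^⊗2 =
  [6, 10, 12]
  [7, 11, 13]
  [7, 11, 12]

Each entry (A^⊗2)_ij equals the minimum over all length-2 walks i = v_0 → v_1 → … → v_2 = j of Σ_t A[v_t][v_{t+1}]. For example, for (i, j) = (0, 2) we minimise over 3 possible intermediate vertex sequences; the minimum is 12, attained along the walk 0 → 0 → 2.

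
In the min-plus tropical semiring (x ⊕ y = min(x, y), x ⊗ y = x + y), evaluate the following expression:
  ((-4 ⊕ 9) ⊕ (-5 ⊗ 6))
((-4 ⊕ 9) ⊕ (-5 ⊗ 6)) = -4

Expand innermost to outermost. Recall ⊕ takes the minimum of its arguments and ⊗ takes their sum. Working out the expression ((-4 ⊕ 9) ⊕ (-5 ⊗ 6)) gives -4.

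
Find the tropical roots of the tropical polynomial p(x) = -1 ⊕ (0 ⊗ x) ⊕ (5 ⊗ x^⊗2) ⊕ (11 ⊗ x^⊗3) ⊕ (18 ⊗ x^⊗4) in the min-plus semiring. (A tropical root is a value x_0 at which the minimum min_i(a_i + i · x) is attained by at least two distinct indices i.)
Roots: {-7, -6, -5, -1}

Each tropical root is a break point of the lower envelope of the lines y = a_i + i · x (there are 5 lines, with slopes 0, 1, ..., 4). Only the lines that attain the minimum somewhere contribute to roots; other lines are dominated. Here the surviving (envelope) indices are i = 4, i = 3, i = 2, i = 1, i = 0.
Intersections between consecutive envelope lines give the roots: for adjacent envelope indices i < j the intersection is x = (a_i − a_j) / (j − i). Reading off the sorted break points: {-7, -6, -5, -1}.
Verification: at each break x_0, at least two indices attain the minimum of min_i(a_i + i · x_0).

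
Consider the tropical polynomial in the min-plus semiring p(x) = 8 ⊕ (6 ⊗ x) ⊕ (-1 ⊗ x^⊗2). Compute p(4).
p(4) = 7

A tropical monomial a ⊗ x^⊗i evaluates to a + i · x. Evaluating each term at x = 4:
  Term 0 contributes 8 + 0 · 4 = 8
  Term 1 contributes 6 + 1 · 4 = 10
  Term 2 contributes -1 + 2 · 4 = 7
p(4) = ⊕ of these = min[8, 10, 7] = 7.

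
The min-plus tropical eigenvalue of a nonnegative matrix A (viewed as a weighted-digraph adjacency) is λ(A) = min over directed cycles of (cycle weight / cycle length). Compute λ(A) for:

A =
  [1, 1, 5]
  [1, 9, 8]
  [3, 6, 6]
λ(A) = 1

Enumerate directed cycles and compute their means (weight / length). Sample:
  cycle 0 → 0: weight = 1, length = 1, mean = 1/1 ≈ 1.000
  cycle 1 → 1: weight = 9, length = 1, mean = 9/1 ≈ 9.000
  cycle 2 → 2: weight = 6, length = 1, mean = 6/1 ≈ 6.000
  cycle 0 → 1 → 0: weight = 2, length = 2, mean = 2/2 ≈ 1.000
  cycle 0 → 2 → 0: weight = 8, length = 2, mean = 8/2 ≈ 4.000
  cycle 1 → 0 → 1: weight = 2, length = 2, mean = 2/2 ≈ 1.000
Minimum mean = 1.000, attained e.g. along the cycle 0 → 0 with weight 1 and length 1. So λ(A) = 1/1 = 1.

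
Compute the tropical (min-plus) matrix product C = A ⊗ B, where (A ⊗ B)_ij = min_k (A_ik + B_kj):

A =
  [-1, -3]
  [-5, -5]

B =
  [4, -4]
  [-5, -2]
A ⊗ B =
  [-8, -5]
  [-10, -9]

Apply the min-plus product entry-by-entry:
  C[0][0] = min over k of (A[0][0] + B[0][0] = -1 + 4 = 3, A[0][1] + B[1][0] = -3 + -5 = -8) = -8 (attained at k = 1)
  C[0][1] = min over k of (A[0][0] + B[0][1] = -1 + -4 = -5, A[0][1] + B[1][1] = -3 + -2 = -5) = -5 (attained at k = 0)
  C[1][0] = min over k of (A[1][0] + B[0][0] = -5 + 4 = -1, A[1][1] + B[1][0] = -5 + -5 = -10) = -10 (attained at k = 1)
  C[1][1] = min over k of (A[1][0] + B[0][1] = -5 + -4 = -9, A[1][1] + B[1][1] = -5 + -2 = -7) = -9 (attained at k = 0)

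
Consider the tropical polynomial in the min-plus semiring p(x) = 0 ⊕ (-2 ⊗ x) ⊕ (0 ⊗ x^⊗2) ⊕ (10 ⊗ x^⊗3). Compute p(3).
p(3) = 0

A tropical monomial a ⊗ x^⊗i evaluates to a + i · x. Evaluating each term at x = 3:
  Term 0 contributes 0 + 0 · 3 = 0
  Term 1 contributes -2 + 1 · 3 = 1
  Term 2 contributes 0 + 2 · 3 = 6
  Term 3 contributes 10 + 3 · 3 = 19
p(3) = ⊕ of these = min[0, 1, 6, 19] = 0.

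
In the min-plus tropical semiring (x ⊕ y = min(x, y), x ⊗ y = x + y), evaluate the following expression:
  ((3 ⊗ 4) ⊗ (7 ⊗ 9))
((3 ⊗ 4) ⊗ (7 ⊗ 9)) = 23

Expand innermost to outermost. Recall ⊕ takes the minimum of its arguments and ⊗ takes their sum. Working out the expression ((3 ⊗ 4) ⊗ (7 ⊗ 9)) gives 23.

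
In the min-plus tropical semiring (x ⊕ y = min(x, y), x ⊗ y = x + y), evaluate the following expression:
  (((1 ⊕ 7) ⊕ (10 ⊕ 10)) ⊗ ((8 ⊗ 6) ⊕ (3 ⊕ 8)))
(((1 ⊕ 7) ⊕ (10 ⊕ 10)) ⊗ ((8 ⊗ 6) ⊕ (3 ⊕ 8))) = 4

Expand innermost to outermost. Recall ⊕ takes the minimum of its arguments and ⊗ takes their sum. Working out the expression (((1 ⊕ 7) ⊕ (10 ⊕ 10)) ⊗ ((8 ⊗ 6) ⊕ (3 ⊕ 8))) gives 4.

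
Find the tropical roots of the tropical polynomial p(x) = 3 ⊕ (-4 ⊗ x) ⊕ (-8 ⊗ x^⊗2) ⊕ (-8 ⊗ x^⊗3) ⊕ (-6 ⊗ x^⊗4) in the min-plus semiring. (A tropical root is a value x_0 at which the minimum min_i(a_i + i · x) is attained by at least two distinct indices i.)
Roots: {-2, 0, 4, 7}

Each tropical root is a break point of the lower envelope of the lines y = a_i + i · x (there are 5 lines, with slopes 0, 1, ..., 4). Only the lines that attain the minimum somewhere contribute to roots; other lines are dominated. Here the surviving (envelope) indices are i = 4, i = 3, i = 2, i = 1, i = 0.
Intersections between consecutive envelope lines give the roots: for adjacent envelope indices i < j the intersection is x = (a_i − a_j) / (j − i). Reading off the sorted break points: {-2, 0, 4, 7}.
Verification: at each break x_0, at least two indices attain the minimum of min_i(a_i + i · x_0).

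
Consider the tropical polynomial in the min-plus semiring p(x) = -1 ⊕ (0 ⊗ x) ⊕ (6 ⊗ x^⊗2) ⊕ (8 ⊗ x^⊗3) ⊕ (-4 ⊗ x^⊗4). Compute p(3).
p(3) = -1

A tropical monomial a ⊗ x^⊗i evaluates to a + i · x. Evaluating each term at x = 3:
  Term 0 contributes -1 + 0 · 3 = -1
  Term 1 contributes 0 + 1 · 3 = 3
  Term 2 contributes 6 + 2 · 3 = 12
  Term 3 contributes 8 + 3 · 3 = 17
  Term 4 contributes -4 + 4 · 3 = 8
p(3) = ⊕ of these = min[-1, 3, 12, 17, 8] = -1.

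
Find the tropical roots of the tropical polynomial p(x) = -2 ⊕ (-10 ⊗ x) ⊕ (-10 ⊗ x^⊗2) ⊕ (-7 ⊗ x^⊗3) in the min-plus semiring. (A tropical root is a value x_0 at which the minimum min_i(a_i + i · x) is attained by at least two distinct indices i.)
Roots: {-3, 0, 8}

Each tropical root is a break point of the lower envelope of the lines y = a_i + i · x (there are 4 lines, with slopes 0, 1, ..., 3). Only the lines that attain the minimum somewhere contribute to roots; other lines are dominated. Here the surviving (envelope) indices are i = 3, i = 2, i = 1, i = 0.
Intersections between consecutive envelope lines give the roots: for adjacent envelope indices i < j the intersection is x = (a_i − a_j) / (j − i). Reading off the sorted break points: {-3, 0, 8}.
Verification: at each break x_0, at least two indices attain the minimum of min_i(a_i + i · x_0).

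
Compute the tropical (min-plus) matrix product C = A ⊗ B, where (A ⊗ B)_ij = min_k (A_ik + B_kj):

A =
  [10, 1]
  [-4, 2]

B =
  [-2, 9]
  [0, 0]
A ⊗ B =
  [1, 1]
  [-6, 2]

Apply the min-plus product entry-by-entry:
  C[0][0] = min over k of (A[0][0] + B[0][0] = 10 + -2 = 8, A[0][1] + B[1][0] = 1 + 0 = 1) = 1 (attained at k = 1)
  C[0][1] = min over k of (A[0][0] + B[0][1] = 10 + 9 = 19, A[0][1] + B[1][1] = 1 + 0 = 1) = 1 (attained at k = 1)
  C[1][0] = min over k of (A[1][0] + B[0][0] = -4 + -2 = -6, A[1][1] + B[1][0] = 2 + 0 = 2) = -6 (attained at k = 0)
  C[1][1] = min over k of (A[1][0] + B[0][1] = -4 + 9 = 5, A[1][1] + B[1][1] = 2 + 0 = 2) = 2 (attained at k = 1)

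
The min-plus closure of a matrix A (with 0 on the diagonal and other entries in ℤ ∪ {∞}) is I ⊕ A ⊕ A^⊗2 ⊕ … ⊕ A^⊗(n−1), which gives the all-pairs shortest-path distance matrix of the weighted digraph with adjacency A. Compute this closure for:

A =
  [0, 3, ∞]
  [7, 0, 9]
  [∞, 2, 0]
Closure =
  [0, 3, 12]
  [7, 0, 9]
  [9, 2, 0]

This is the Floyd-Warshall all-pairs shortest-path computation. For each intermediate vertex k = 0, 1, …, 2, update dist[i][j] ← min(dist[i][j], dist[i][k] + dist[k][j]). The final matrix gives, for each (i, j), the minimum total weight of any directed path from i to j (possibly empty when i = j).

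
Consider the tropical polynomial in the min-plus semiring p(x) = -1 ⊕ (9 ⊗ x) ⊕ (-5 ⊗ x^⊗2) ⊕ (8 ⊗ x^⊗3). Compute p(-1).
p(-1) = -7

A tropical monomial a ⊗ x^⊗i evaluates to a + i · x. Evaluating each term at x = -1:
  Term 0 contributes -1 + 0 · -1 = -1
  Term 1 contributes 9 + 1 · -1 = 8
  Term 2 contributes -5 + 2 · -1 = -7
  Term 3 contributes 8 + 3 · -1 = 5
p(-1) = ⊕ of these = min[-1, 8, -7, 5] = -7.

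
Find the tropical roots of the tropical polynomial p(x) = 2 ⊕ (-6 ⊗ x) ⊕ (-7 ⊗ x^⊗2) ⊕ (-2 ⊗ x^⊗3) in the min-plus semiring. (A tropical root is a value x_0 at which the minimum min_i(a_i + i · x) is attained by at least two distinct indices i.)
Roots: {-5, 1, 8}

Each tropical root is a break point of the lower envelope of the lines y = a_i + i · x (there are 4 lines, with slopes 0, 1, ..., 3). Only the lines that attain the minimum somewhere contribute to roots; other lines are dominated. Here the surviving (envelope) indices are i = 3, i = 2, i = 1, i = 0.
Intersections between consecutive envelope lines give the roots: for adjacent envelope indices i < j the intersection is x = (a_i − a_j) / (j − i). Reading off the sorted break points: {-5, 1, 8}.
Verification: at each break x_0, at least two indices attain the minimum of min_i(a_i + i · x_0).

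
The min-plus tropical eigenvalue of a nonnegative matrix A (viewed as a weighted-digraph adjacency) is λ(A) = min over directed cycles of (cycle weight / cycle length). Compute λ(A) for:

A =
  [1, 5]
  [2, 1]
λ(A) = 1

Enumerate directed cycles and compute their means (weight / length). Sample:
  cycle 0 → 0: weight = 1, length = 1, mean = 1/1 ≈ 1.000
  cycle 1 → 1: weight = 1, length = 1, mean = 1/1 ≈ 1.000
  cycle 0 → 1 → 0: weight = 7, length = 2, mean = 7/2 ≈ 3.500
  cycle 1 → 0 → 1: weight = 7, length = 2, mean = 7/2 ≈ 3.500
Minimum mean = 1.000, attained e.g. along the cycle 0 → 0 with weight 1 and length 1. So λ(A) = 1/1 = 1.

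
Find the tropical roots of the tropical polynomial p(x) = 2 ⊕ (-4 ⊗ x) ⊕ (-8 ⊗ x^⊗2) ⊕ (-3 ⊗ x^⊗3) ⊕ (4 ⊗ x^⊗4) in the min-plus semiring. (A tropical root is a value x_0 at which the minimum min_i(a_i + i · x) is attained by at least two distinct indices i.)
Roots: {-7, -5, 4, 6}

Each tropical root is a break point of the lower envelope of the lines y = a_i + i · x (there are 5 lines, with slopes 0, 1, ..., 4). Only the lines that attain the minimum somewhere contribute to roots; other lines are dominated. Here the surviving (envelope) indices are i = 4, i = 3, i = 2, i = 1, i = 0.
Intersections between consecutive envelope lines give the roots: for adjacent envelope indices i < j the intersection is x = (a_i − a_j) / (j − i). Reading off the sorted break points: {-7, -5, 4, 6}.
Verification: at each break x_0, at least two indices attain the minimum of min_i(a_i + i · x_0).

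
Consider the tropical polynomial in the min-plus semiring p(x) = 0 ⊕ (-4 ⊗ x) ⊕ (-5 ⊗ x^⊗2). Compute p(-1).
p(-1) = -7

A tropical monomial a ⊗ x^⊗i evaluates to a + i · x. Evaluating each term at x = -1:
  Term 0 contributes 0 + 0 · -1 = 0
  Term 1 contributes -4 + 1 · -1 = -5
  Term 2 contributes -5 + 2 · -1 = -7
p(-1) = ⊕ of these = min[0, -5, -7] = -7.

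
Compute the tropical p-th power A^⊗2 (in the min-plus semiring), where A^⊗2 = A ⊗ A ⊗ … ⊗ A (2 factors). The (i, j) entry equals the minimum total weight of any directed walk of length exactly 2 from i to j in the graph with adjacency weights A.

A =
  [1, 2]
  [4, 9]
A^⊗2 =
  [2, 3]
  [5, 6]

Each entry (A^⊗2)_ij equals the minimum over all length-2 walks i = v_0 → v_1 → … → v_2 = j of Σ_t A[v_t][v_{t+1}]. For example, for (i, j) = (0, 1) we minimise over 2 possible intermediate vertex sequences; the minimum is 3, attained along the walk 0 → 0 → 1.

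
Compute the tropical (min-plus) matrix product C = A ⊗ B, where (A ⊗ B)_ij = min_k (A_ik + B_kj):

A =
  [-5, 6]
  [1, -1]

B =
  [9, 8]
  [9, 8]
A ⊗ B =
  [4, 3]
  [8, 7]

Apply the min-plus product entry-by-entry:
  C[0][0] = min over k of (A[0][0] + B[0][0] = -5 + 9 = 4, A[0][1] + B[1][0] = 6 + 9 = 15) = 4 (attained at k = 0)
  C[0][1] = min over k of (A[0][0] + B[0][1] = -5 + 8 = 3, A[0][1] + B[1][1] = 6 + 8 = 14) = 3 (attained at k = 0)
  C[1][0] = min over k of (A[1][0] + B[0][0] = 1 + 9 = 10, A[1][1] + B[1][0] = -1 + 9 = 8) = 8 (attained at k = 1)
  C[1][1] = min over k of (A[1][0] + B[0][1] = 1 + 8 = 9, A[1][1] + B[1][1] = -1 + 8 = 7) = 7 (attained at k = 1)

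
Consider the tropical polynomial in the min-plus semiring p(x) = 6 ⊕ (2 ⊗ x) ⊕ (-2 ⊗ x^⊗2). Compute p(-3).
p(-3) = -8

A tropical monomial a ⊗ x^⊗i evaluates to a + i · x. Evaluating each term at x = -3:
  Term 0 contributes 6 + 0 · -3 = 6
  Term 1 contributes 2 + 1 · -3 = -1
  Term 2 contributes -2 + 2 · -3 = -8
p(-3) = ⊕ of these = min[6, -1, -8] = -8.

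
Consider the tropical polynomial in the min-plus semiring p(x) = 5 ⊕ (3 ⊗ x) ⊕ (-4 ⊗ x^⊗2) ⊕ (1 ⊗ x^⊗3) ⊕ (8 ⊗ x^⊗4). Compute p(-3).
p(-3) = -10

A tropical monomial a ⊗ x^⊗i evaluates to a + i · x. Evaluating each term at x = -3:
  Term 0 contributes 5 + 0 · -3 = 5
  Term 1 contributes 3 + 1 · -3 = 0
  Term 2 contributes -4 + 2 · -3 = -10
  Term 3 contributes 1 + 3 · -3 = -8
  Term 4 contributes 8 + 4 · -3 = -4
p(-3) = ⊕ of these = min[5, 0, -10, -8, -4] = -10.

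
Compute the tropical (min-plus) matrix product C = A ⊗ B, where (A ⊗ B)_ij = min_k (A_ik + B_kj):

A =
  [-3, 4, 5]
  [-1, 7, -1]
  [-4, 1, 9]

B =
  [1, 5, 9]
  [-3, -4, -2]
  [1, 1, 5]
A ⊗ B =
  [-2, 0, 2]
  [0, 0, 4]
  [-3, -3, -1]

Apply the min-plus product entry-by-entry:
  C[0][0] = min over k of (A[0][0] + B[0][0] = -3 + 1 = -2, A[0][1] + B[1][0] = 4 + -3 = 1, A[0][2] + B[2][0] = 5 + 1 = 6) = -2 (attained at k = 0)
  C[0][1] = min over k of (A[0][0] + B[0][1] = -3 + 5 = 2, A[0][1] + B[1][1] = 4 + -4 = 0, A[0][2] + B[2][1] = 5 + 1 = 6) = 0 (attained at k = 1)
  C[0][2] = min over k of (A[0][0] + B[0][2] = -3 + 9 = 6, A[0][1] + B[1][2] = 4 + -2 = 2, A[0][2] + B[2][2] = 5 + 5 = 10) = 2 (attained at k = 1)
  C[1][0] = min over k of (A[1][0] + B[0][0] = -1 + 1 = 0, A[1][1] + B[1][0] = 7 + -3 = 4, A[1][2] + B[2][0] = -1 + 1 = 0) = 0 (attained at k = 0)
  C[1][1] = min over k of (A[1][0] + B[0][1] = -1 + 5 = 4, A[1][1] + B[1][1] = 7 + -4 = 3, A[1][2] + B[2][1] = -1 + 1 = 0) = 0 (attained at k = 2)
  C[1][2] = min over k of (A[1][0] + B[0][2] = -1 + 9 = 8, A[1][1] + B[1][2] = 7 + -2 = 5, A[1][2] + B[2][2] = -1 + 5 = 4) = 4 (attained at k = 2)
  C[2][0] = min over k of (A[2][0] + B[0][0] = -4 + 1 = -3, A[2][1] + B[1][0] = 1 + -3 = -2, A[2][2] + B[2][0] = 9 + 1 = 10) = -3 (attained at k = 0)
  C[2][1] = min over k of (A[2][0] + B[0][1] = -4 + 5 = 1, A[2][1] + B[1][1] = 1 + -4 = -3, A[2][2] + B[2][1] = 9 + 1 = 10) = -3 (attained at k = 1)
  C[2][2] = min over k of (A[2][0] + B[0][2] = -4 + 9 = 5, A[2][1] + B[1][2] = 1 + -2 = -1, A[2][2] + B[2][2] = 9 + 5 = 14) = -1 (attained at k = 1)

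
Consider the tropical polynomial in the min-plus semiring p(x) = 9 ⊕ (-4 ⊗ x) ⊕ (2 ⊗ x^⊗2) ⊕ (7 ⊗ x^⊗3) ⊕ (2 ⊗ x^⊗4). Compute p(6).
p(6) = 2

A tropical monomial a ⊗ x^⊗i evaluates to a + i · x. Evaluating each term at x = 6:
  Term 0 contributes 9 + 0 · 6 = 9
  Term 1 contributes -4 + 1 · 6 = 2
  Term 2 contributes 2 + 2 · 6 = 14
  Term 3 contributes 7 + 3 · 6 = 25
  Term 4 contributes 2 + 4 · 6 = 26
p(6) = ⊕ of these = min[9, 2, 14, 25, 26] = 2.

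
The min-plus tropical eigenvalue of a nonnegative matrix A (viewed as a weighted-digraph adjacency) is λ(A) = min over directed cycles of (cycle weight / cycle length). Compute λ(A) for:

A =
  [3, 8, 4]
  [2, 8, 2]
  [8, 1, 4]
λ(A) = 3/2

Enumerate directed cycles and compute their means (weight / length). Sample:
  cycle 0 → 0: weight = 3, length = 1, mean = 3/1 ≈ 3.000
  cycle 1 → 1: weight = 8, length = 1, mean = 8/1 ≈ 8.000
  cycle 2 → 2: weight = 4, length = 1, mean = 4/1 ≈ 4.000
  cycle 0 → 1 → 0: weight = 10, length = 2, mean = 10/2 ≈ 5.000
  cycle 0 → 2 → 0: weight = 12, length = 2, mean = 12/2 ≈ 6.000
  cycle 1 → 0 → 1: weight = 10, length = 2, mean = 10/2 ≈ 5.000
Minimum mean = 1.500, attained e.g. along the cycle 1 → 2 → 1 with weight 3 and length 2. So λ(A) = 3/2 = 3/2.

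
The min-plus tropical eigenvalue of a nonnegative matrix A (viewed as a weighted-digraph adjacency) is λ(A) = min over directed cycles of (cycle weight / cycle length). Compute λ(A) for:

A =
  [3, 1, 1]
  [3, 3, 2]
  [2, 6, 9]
λ(A) = 3/2

Enumerate directed cycles and compute their means (weight / length). Sample:
  cycle 0 → 0: weight = 3, length = 1, mean = 3/1 ≈ 3.000
  cycle 1 → 1: weight = 3, length = 1, mean = 3/1 ≈ 3.000
  cycle 2 → 2: weight = 9, length = 1, mean = 9/1 ≈ 9.000
  cycle 0 → 1 → 0: weight = 4, length = 2, mean = 4/2 ≈ 2.000
  cycle 0 → 2 → 0: weight = 3, length = 2, mean = 3/2 ≈ 1.500
  cycle 1 → 0 → 1: weight = 4, length = 2, mean = 4/2 ≈ 2.000
Minimum mean = 1.500, attained e.g. along the cycle 0 → 2 → 0 with weight 3 and length 2. So λ(A) = 3/2 = 3/2.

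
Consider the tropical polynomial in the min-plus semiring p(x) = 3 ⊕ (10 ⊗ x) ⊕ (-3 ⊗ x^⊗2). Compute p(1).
p(1) = -1

A tropical monomial a ⊗ x^⊗i evaluates to a + i · x. Evaluating each term at x = 1:
  Term 0 contributes 3 + 0 · 1 = 3
  Term 1 contributes 10 + 1 · 1 = 11
  Term 2 contributes -3 + 2 · 1 = -1
p(1) = ⊕ of these = min[3, 11, -1] = -1.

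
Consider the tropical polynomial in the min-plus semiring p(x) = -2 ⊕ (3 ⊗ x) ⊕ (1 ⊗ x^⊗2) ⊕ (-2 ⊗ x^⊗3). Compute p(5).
p(5) = -2

A tropical monomial a ⊗ x^⊗i evaluates to a + i · x. Evaluating each term at x = 5:
  Term 0 contributes -2 + 0 · 5 = -2
  Term 1 contributes 3 + 1 · 5 = 8
  Term 2 contributes 1 + 2 · 5 = 11
  Term 3 contributes -2 + 3 · 5 = 13
p(5) = ⊕ of these = min[-2, 8, 11, 13] = -2.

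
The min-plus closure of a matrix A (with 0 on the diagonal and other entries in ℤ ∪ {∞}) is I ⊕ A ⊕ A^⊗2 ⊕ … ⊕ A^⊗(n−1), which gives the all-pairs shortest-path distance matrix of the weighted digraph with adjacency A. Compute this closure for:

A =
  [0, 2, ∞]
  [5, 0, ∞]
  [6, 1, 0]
Closure =
  [0, 2, ∞]
  [5, 0, ∞]
  [6, 1, 0]

This is the Floyd-Warshall all-pairs shortest-path computation. For each intermediate vertex k = 0, 1, …, 2, update dist[i][j] ← min(dist[i][j], dist[i][k] + dist[k][j]). The final matrix gives, for each (i, j), the minimum total weight of any directed path from i to j (possibly empty when i = j).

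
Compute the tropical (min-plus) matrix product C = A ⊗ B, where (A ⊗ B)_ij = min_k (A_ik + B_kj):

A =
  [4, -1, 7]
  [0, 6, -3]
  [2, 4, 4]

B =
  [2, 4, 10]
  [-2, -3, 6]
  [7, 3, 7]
A ⊗ B =
  [-3, -4, 5]
  [2, 0, 4]
  [2, 1, 10]

Apply the min-plus product entry-by-entry:
  C[0][0] = min over k of (A[0][0] + B[0][0] = 4 + 2 = 6, A[0][1] + B[1][0] = -1 + -2 = -3, A[0][2] + B[2][0] = 7 + 7 = 14) = -3 (attained at k = 1)
  C[0][1] = min over k of (A[0][0] + B[0][1] = 4 + 4 = 8, A[0][1] + B[1][1] = -1 + -3 = -4, A[0][2] + B[2][1] = 7 + 3 = 10) = -4 (attained at k = 1)
  C[0][2] = min over k of (A[0][0] + B[0][2] = 4 + 10 = 14, A[0][1] + B[1][2] = -1 + 6 = 5, A[0][2] + B[2][2] = 7 + 7 = 14) = 5 (attained at k = 1)
  C[1][0] = min over k of (A[1][0] + B[0][0] = 0 + 2 = 2, A[1][1] + B[1][0] = 6 + -2 = 4, A[1][2] + B[2][0] = -3 + 7 = 4) = 2 (attained at k = 0)
  C[1][1] = min over k of (A[1][0] + B[0][1] = 0 + 4 = 4, A[1][1] + B[1][1] = 6 + -3 = 3, A[1][2] + B[2][1] = -3 + 3 = 0) = 0 (attained at k = 2)
  C[1][2] = min over k of (A[1][0] + B[0][2] = 0 + 10 = 10, A[1][1] + B[1][2] = 6 + 6 = 12, A[1][2] + B[2][2] = -3 + 7 = 4) = 4 (attained at k = 2)
  C[2][0] = min over k of (A[2][0] + B[0][0] = 2 + 2 = 4, A[2][1] + B[1][0] = 4 + -2 = 2, A[2][2] + B[2][0] = 4 + 7 = 11) = 2 (attained at k = 1)
  C[2][1] = min over k of (A[2][0] + B[0][1] = 2 + 4 = 6, A[2][1] + B[1][1] = 4 + -3 = 1, A[2][2] + B[2][1] = 4 + 3 = 7) = 1 (attained at k = 1)
  C[2][2] = min over k of (A[2][0] + B[0][2] = 2 + 10 = 12, A[2][1] + B[1][2] = 4 + 6 = 10, A[2][2] + B[2][2] = 4 + 7 = 11) = 10 (attained at k = 1)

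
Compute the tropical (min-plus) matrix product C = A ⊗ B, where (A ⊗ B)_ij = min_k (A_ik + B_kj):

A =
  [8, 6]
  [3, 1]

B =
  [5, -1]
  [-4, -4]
A ⊗ B =
  [2, 2]
  [-3, -3]

Apply the min-plus product entry-by-entry:
  C[0][0] = min over k of (A[0][0] + B[0][0] = 8 + 5 = 13, A[0][1] + B[1][0] = 6 + -4 = 2) = 2 (attained at k = 1)
  C[0][1] = min over k of (A[0][0] + B[0][1] = 8 + -1 = 7, A[0][1] + B[1][1] = 6 + -4 = 2) = 2 (attained at k = 1)
  C[1][0] = min over k of (A[1][0] + B[0][0] = 3 + 5 = 8, A[1][1] + B[1][0] = 1 + -4 = -3) = -3 (attained at k = 1)
  C[1][1] = min over k of (A[1][0] + B[0][1] = 3 + -1 = 2, A[1][1] + B[1][1] = 1 + -4 = -3) = -3 (attained at k = 1)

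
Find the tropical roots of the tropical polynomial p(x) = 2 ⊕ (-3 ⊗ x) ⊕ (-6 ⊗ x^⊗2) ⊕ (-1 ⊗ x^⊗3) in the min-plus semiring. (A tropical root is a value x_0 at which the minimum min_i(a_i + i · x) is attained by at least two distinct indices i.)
Roots: {-5, 3, 5}

Each tropical root is a break point of the lower envelope of the lines y = a_i + i · x (there are 4 lines, with slopes 0, 1, ..., 3). Only the lines that attain the minimum somewhere contribute to roots; other lines are dominated. Here the surviving (envelope) indices are i = 3, i = 2, i = 1, i = 0.
Intersections between consecutive envelope lines give the roots: for adjacent envelope indices i < j the intersection is x = (a_i − a_j) / (j − i). Reading off the sorted break points: {-5, 3, 5}.
Verification: at each break x_0, at least two indices attain the minimum of min_i(a_i + i · x_0).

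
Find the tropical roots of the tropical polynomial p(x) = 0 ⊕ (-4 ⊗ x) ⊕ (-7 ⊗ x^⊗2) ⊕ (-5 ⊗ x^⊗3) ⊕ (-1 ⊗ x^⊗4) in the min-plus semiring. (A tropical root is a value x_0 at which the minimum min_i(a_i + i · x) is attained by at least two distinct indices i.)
Roots: {-4, -2, 3, 4}

Each tropical root is a break point of the lower envelope of the lines y = a_i + i · x (there are 5 lines, with slopes 0, 1, ..., 4). Only the lines that attain the minimum somewhere contribute to roots; other lines are dominated. Here the surviving (envelope) indices are i = 4, i = 3, i = 2, i = 1, i = 0.
Intersections between consecutive envelope lines give the roots: for adjacent envelope indices i < j the intersection is x = (a_i − a_j) / (j − i). Reading off the sorted break points: {-4, -2, 3, 4}.
Verification: at each break x_0, at least two indices attain the minimum of min_i(a_i + i · x_0).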